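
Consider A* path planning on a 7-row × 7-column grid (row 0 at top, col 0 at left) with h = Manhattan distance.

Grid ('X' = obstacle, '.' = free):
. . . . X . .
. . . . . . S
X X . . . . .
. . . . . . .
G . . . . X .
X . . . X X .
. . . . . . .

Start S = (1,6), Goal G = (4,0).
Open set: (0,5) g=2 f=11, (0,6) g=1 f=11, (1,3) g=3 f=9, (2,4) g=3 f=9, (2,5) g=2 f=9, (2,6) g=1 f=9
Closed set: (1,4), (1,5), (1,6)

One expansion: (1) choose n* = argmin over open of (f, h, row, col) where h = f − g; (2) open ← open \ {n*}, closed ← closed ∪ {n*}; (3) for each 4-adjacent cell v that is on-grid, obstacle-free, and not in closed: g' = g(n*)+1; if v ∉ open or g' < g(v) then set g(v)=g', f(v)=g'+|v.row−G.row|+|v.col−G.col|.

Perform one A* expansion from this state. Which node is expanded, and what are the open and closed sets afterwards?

step 1: expand (1,3) (f=9, h=6) → closed; open now [(0,3) g=4 f=11, (0,5) g=2 f=11, (0,6) g=1 f=11, (1,2) g=4 f=9, (2,3) g=4 f=9, (2,4) g=3 f=9, (2,5) g=2 f=9, (2,6) g=1 f=9]

expanded=(1,3); open=[(0,3) g=4 f=11, (0,5) g=2 f=11, (0,6) g=1 f=11, (1,2) g=4 f=9, (2,3) g=4 f=9, (2,4) g=3 f=9, (2,5) g=2 f=9, (2,6) g=1 f=9]; closed=[(1,3), (1,4), (1,5), (1,6)]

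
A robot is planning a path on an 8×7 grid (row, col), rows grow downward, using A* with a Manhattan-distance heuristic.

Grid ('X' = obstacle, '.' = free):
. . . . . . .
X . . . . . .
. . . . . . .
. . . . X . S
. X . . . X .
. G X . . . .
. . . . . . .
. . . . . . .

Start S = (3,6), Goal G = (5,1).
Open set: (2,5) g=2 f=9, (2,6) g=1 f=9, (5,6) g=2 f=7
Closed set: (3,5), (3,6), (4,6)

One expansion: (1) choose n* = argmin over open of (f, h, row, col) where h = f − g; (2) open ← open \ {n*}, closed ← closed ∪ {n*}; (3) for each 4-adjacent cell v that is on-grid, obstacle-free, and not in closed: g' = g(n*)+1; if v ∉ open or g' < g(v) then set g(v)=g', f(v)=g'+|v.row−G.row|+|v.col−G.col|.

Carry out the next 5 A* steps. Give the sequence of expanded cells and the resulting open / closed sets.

step 1: expand (5,6) (f=7, h=5) → closed; open now [(2,5) g=2 f=9, (2,6) g=1 f=9, (5,5) g=3 f=7, (6,6) g=3 f=9]
step 2: expand (5,5) (f=7, h=4) → closed; open now [(2,5) g=2 f=9, (2,6) g=1 f=9, (5,4) g=4 f=7, (6,5) g=4 f=9, (6,6) g=3 f=9]
step 3: expand (5,4) (f=7, h=3) → closed; open now [(2,5) g=2 f=9, (2,6) g=1 f=9, (4,4) g=5 f=9, (5,3) g=5 f=7, (6,4) g=5 f=9, (6,5) g=4 f=9, (6,6) g=3 f=9]
step 4: expand (5,3) (f=7, h=2) → closed; open now [(2,5) g=2 f=9, (2,6) g=1 f=9, (4,3) g=6 f=9, (4,4) g=5 f=9, (6,3) g=6 f=9, (6,4) g=5 f=9, (6,5) g=4 f=9, (6,6) g=3 f=9]
step 5: expand (4,3) (f=9, h=3) → closed; open now [(2,5) g=2 f=9, (2,6) g=1 f=9, (3,3) g=7 f=11, (4,2) g=7 f=9, (4,4) g=5 f=9, (6,3) g=6 f=9, (6,4) g=5 f=9, (6,5) g=4 f=9, (6,6) g=3 f=9]

order=[(5,6) → (5,5) → (5,4) → (5,3) → (4,3)]; open=[(2,5) g=2 f=9, (2,6) g=1 f=9, (3,3) g=7 f=11, (4,2) g=7 f=9, (4,4) g=5 f=9, (6,3) g=6 f=9, (6,4) g=5 f=9, (6,5) g=4 f=9, (6,6) g=3 f=9]; closed=[(3,5), (3,6), (4,3), (4,6), (5,3), (5,4), (5,5), (5,6)]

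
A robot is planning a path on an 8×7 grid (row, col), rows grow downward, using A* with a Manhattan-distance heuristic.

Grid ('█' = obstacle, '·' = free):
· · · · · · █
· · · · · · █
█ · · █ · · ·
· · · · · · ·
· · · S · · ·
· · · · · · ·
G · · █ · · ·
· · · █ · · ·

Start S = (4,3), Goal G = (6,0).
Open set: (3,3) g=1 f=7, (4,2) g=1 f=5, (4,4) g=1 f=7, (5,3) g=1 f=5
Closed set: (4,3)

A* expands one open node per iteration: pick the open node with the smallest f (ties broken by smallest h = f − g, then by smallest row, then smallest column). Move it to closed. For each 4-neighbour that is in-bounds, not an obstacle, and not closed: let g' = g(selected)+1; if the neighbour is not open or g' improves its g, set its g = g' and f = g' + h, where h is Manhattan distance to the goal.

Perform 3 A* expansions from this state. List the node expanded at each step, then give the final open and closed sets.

order=[(4,2) → (4,1) → (4,0)]; open=[(3,0) g=4 f=7, (3,1) g=3 f=7, (3,2) g=2 f=7, (3,3) g=1 f=7, (4,4) g=1 f=7, (5,0) g=4 f=5, (5,1) g=3 f=5, (5,2) g=2 f=5, (5,3) g=1 f=5]; closed=[(4,0), (4,1), (4,2), (4,3)]

step 1: expand (4,2) (f=5, h=4) → closed; open now [(3,2) g=2 f=7, (3,3) g=1 f=7, (4,1) g=2 f=5, (4,4) g=1 f=7, (5,2) g=2 f=5, (5,3) g=1 f=5]
step 2: expand (4,1) (f=5, h=3) → closed; open now [(3,1) g=3 f=7, (3,2) g=2 f=7, (3,3) g=1 f=7, (4,0) g=3 f=5, (4,4) g=1 f=7, (5,1) g=3 f=5, (5,2) g=2 f=5, (5,3) g=1 f=5]
step 3: expand (4,0) (f=5, h=2) → closed; open now [(3,0) g=4 f=7, (3,1) g=3 f=7, (3,2) g=2 f=7, (3,3) g=1 f=7, (4,4) g=1 f=7, (5,0) g=4 f=5, (5,1) g=3 f=5, (5,2) g=2 f=5, (5,3) g=1 f=5]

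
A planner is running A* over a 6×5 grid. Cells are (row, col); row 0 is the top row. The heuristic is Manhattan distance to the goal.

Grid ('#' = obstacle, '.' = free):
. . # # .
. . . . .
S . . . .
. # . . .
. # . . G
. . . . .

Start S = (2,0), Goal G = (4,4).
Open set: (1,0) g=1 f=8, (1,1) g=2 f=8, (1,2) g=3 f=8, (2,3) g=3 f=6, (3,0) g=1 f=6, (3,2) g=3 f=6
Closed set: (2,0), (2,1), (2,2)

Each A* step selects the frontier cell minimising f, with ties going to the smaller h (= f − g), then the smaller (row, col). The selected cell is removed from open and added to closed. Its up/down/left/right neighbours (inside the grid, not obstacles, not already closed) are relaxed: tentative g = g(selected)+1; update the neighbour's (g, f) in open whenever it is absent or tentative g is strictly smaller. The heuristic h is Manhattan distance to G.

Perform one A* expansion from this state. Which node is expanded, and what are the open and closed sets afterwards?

expanded=(2,3); open=[(1,0) g=1 f=8, (1,1) g=2 f=8, (1,2) g=3 f=8, (1,3) g=4 f=8, (2,4) g=4 f=6, (3,0) g=1 f=6, (3,2) g=3 f=6, (3,3) g=4 f=6]; closed=[(2,0), (2,1), (2,2), (2,3)]

step 1: expand (2,3) (f=6, h=3) → closed; open now [(1,0) g=1 f=8, (1,1) g=2 f=8, (1,2) g=3 f=8, (1,3) g=4 f=8, (2,4) g=4 f=6, (3,0) g=1 f=6, (3,2) g=3 f=6, (3,3) g=4 f=6]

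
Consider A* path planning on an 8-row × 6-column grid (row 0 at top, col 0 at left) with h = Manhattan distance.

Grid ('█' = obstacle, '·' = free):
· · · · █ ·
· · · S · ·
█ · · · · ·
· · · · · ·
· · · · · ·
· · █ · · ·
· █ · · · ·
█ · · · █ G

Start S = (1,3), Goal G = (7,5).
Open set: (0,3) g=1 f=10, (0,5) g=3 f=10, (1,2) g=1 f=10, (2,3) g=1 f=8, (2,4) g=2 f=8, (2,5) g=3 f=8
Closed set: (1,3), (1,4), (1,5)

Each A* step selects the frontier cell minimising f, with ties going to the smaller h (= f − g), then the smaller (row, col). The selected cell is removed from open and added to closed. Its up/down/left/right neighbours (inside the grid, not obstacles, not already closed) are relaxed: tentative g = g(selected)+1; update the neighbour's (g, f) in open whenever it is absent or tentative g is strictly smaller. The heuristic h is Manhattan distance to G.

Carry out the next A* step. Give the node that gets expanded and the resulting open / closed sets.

expanded=(2,5); open=[(0,3) g=1 f=10, (0,5) g=3 f=10, (1,2) g=1 f=10, (2,3) g=1 f=8, (2,4) g=2 f=8, (3,5) g=4 f=8]; closed=[(1,3), (1,4), (1,5), (2,5)]

step 1: expand (2,5) (f=8, h=5) → closed; open now [(0,3) g=1 f=10, (0,5) g=3 f=10, (1,2) g=1 f=10, (2,3) g=1 f=8, (2,4) g=2 f=8, (3,5) g=4 f=8]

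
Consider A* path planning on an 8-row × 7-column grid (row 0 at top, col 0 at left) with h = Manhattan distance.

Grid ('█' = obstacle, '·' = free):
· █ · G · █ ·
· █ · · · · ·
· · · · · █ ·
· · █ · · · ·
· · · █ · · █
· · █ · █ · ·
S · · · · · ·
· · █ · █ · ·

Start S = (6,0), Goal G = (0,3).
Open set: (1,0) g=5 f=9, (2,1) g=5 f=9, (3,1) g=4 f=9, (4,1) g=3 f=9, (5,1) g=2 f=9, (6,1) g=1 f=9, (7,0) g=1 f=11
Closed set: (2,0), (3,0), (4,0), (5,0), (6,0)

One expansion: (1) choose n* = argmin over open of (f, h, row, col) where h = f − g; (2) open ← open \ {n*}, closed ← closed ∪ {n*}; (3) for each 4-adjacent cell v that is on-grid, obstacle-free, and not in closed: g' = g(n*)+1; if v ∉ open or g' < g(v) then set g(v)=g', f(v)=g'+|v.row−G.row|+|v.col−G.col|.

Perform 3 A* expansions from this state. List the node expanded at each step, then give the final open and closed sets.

step 1: expand (1,0) (f=9, h=4) → closed; open now [(0,0) g=6 f=9, (2,1) g=5 f=9, (3,1) g=4 f=9, (4,1) g=3 f=9, (5,1) g=2 f=9, (6,1) g=1 f=9, (7,0) g=1 f=11]
step 2: expand (0,0) (f=9, h=3) → closed; open now [(2,1) g=5 f=9, (3,1) g=4 f=9, (4,1) g=3 f=9, (5,1) g=2 f=9, (6,1) g=1 f=9, (7,0) g=1 f=11]
step 3: expand (2,1) (f=9, h=4) → closed; open now [(2,2) g=6 f=9, (3,1) g=4 f=9, (4,1) g=3 f=9, (5,1) g=2 f=9, (6,1) g=1 f=9, (7,0) g=1 f=11]

order=[(1,0) → (0,0) → (2,1)]; open=[(2,2) g=6 f=9, (3,1) g=4 f=9, (4,1) g=3 f=9, (5,1) g=2 f=9, (6,1) g=1 f=9, (7,0) g=1 f=11]; closed=[(0,0), (1,0), (2,0), (2,1), (3,0), (4,0), (5,0), (6,0)]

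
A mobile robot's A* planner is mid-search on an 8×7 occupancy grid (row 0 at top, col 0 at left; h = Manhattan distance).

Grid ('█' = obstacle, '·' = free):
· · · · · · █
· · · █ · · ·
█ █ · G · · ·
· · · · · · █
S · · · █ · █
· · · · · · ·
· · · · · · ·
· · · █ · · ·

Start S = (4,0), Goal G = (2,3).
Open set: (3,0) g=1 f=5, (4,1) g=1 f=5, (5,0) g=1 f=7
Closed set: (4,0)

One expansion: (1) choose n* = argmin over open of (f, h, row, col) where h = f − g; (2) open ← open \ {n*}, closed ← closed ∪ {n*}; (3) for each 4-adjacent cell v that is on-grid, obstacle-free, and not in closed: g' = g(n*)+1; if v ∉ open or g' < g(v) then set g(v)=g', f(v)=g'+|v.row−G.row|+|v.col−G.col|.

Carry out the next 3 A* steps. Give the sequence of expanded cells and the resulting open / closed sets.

order=[(3,0) → (3,1) → (3,2)]; open=[(2,2) g=4 f=5, (3,3) g=4 f=5, (4,1) g=1 f=5, (4,2) g=4 f=7, (5,0) g=1 f=7]; closed=[(3,0), (3,1), (3,2), (4,0)]

step 1: expand (3,0) (f=5, h=4) → closed; open now [(3,1) g=2 f=5, (4,1) g=1 f=5, (5,0) g=1 f=7]
step 2: expand (3,1) (f=5, h=3) → closed; open now [(3,2) g=3 f=5, (4,1) g=1 f=5, (5,0) g=1 f=7]
step 3: expand (3,2) (f=5, h=2) → closed; open now [(2,2) g=4 f=5, (3,3) g=4 f=5, (4,1) g=1 f=5, (4,2) g=4 f=7, (5,0) g=1 f=7]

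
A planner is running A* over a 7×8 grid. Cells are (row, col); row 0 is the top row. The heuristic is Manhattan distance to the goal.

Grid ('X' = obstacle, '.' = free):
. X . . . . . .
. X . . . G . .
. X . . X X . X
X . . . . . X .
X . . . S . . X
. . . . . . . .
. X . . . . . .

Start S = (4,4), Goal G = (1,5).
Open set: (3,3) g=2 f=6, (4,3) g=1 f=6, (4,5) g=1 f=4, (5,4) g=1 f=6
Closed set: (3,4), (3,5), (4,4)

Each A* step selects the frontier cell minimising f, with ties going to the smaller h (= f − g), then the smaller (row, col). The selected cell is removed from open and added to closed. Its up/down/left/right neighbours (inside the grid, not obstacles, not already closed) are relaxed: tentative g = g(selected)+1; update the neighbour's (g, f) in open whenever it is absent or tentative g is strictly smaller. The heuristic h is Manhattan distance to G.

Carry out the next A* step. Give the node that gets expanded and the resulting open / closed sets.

expanded=(4,5); open=[(3,3) g=2 f=6, (4,3) g=1 f=6, (4,6) g=2 f=6, (5,4) g=1 f=6, (5,5) g=2 f=6]; closed=[(3,4), (3,5), (4,4), (4,5)]

step 1: expand (4,5) (f=4, h=3) → closed; open now [(3,3) g=2 f=6, (4,3) g=1 f=6, (4,6) g=2 f=6, (5,4) g=1 f=6, (5,5) g=2 f=6]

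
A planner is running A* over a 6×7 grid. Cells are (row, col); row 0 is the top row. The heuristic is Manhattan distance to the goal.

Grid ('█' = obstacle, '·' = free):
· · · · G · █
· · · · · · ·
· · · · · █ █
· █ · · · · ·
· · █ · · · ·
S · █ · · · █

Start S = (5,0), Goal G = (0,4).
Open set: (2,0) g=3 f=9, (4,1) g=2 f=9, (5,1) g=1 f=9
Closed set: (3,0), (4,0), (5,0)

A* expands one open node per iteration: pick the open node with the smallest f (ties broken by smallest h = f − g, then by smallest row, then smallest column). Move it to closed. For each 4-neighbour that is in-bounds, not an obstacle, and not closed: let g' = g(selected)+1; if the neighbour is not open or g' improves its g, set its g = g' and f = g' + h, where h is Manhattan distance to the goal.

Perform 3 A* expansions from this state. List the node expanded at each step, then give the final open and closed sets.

order=[(2,0) → (1,0) → (0,0)]; open=[(0,1) g=6 f=9, (1,1) g=5 f=9, (2,1) g=4 f=9, (4,1) g=2 f=9, (5,1) g=1 f=9]; closed=[(0,0), (1,0), (2,0), (3,0), (4,0), (5,0)]

step 1: expand (2,0) (f=9, h=6) → closed; open now [(1,0) g=4 f=9, (2,1) g=4 f=9, (4,1) g=2 f=9, (5,1) g=1 f=9]
step 2: expand (1,0) (f=9, h=5) → closed; open now [(0,0) g=5 f=9, (1,1) g=5 f=9, (2,1) g=4 f=9, (4,1) g=2 f=9, (5,1) g=1 f=9]
step 3: expand (0,0) (f=9, h=4) → closed; open now [(0,1) g=6 f=9, (1,1) g=5 f=9, (2,1) g=4 f=9, (4,1) g=2 f=9, (5,1) g=1 f=9]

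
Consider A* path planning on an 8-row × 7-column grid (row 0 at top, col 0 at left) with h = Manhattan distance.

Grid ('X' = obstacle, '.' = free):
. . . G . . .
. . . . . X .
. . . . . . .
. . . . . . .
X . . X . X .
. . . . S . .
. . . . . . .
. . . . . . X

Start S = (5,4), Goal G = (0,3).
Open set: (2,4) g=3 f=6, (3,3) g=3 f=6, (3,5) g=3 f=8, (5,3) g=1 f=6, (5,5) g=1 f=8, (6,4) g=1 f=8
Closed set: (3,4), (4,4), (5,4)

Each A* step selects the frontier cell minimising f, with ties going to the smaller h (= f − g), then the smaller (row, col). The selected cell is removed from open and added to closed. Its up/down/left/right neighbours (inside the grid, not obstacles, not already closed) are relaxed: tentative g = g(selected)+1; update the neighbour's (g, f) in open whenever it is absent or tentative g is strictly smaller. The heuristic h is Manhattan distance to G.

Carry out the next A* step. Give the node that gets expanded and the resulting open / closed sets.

step 1: expand (2,4) (f=6, h=3) → closed; open now [(1,4) g=4 f=6, (2,3) g=4 f=6, (2,5) g=4 f=8, (3,3) g=3 f=6, (3,5) g=3 f=8, (5,3) g=1 f=6, (5,5) g=1 f=8, (6,4) g=1 f=8]

expanded=(2,4); open=[(1,4) g=4 f=6, (2,3) g=4 f=6, (2,5) g=4 f=8, (3,3) g=3 f=6, (3,5) g=3 f=8, (5,3) g=1 f=6, (5,5) g=1 f=8, (6,4) g=1 f=8]; closed=[(2,4), (3,4), (4,4), (5,4)]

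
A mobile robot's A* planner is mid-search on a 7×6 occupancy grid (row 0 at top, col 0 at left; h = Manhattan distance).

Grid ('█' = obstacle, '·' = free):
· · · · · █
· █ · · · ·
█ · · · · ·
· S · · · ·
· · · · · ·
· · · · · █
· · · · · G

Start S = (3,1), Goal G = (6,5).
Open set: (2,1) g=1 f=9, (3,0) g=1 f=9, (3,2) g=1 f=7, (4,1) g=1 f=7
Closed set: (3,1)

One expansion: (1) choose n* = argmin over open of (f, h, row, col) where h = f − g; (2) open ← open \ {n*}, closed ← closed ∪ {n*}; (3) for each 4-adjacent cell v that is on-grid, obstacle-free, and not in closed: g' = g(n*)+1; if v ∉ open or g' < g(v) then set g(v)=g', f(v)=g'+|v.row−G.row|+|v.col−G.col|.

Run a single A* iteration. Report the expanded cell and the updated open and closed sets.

expanded=(3,2); open=[(2,1) g=1 f=9, (2,2) g=2 f=9, (3,0) g=1 f=9, (3,3) g=2 f=7, (4,1) g=1 f=7, (4,2) g=2 f=7]; closed=[(3,1), (3,2)]

step 1: expand (3,2) (f=7, h=6) → closed; open now [(2,1) g=1 f=9, (2,2) g=2 f=9, (3,0) g=1 f=9, (3,3) g=2 f=7, (4,1) g=1 f=7, (4,2) g=2 f=7]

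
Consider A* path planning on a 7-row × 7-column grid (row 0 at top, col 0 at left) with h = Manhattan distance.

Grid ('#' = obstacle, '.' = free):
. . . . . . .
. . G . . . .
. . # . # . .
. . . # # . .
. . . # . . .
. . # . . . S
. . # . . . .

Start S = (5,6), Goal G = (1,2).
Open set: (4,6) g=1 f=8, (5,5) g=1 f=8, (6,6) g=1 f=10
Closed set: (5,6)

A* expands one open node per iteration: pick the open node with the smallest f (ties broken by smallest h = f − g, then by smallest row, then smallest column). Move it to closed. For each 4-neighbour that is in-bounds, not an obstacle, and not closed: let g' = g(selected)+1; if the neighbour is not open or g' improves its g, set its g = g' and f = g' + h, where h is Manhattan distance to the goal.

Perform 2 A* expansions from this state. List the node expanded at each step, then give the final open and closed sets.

order=[(4,6) → (3,6)]; open=[(2,6) g=3 f=8, (3,5) g=3 f=8, (4,5) g=2 f=8, (5,5) g=1 f=8, (6,6) g=1 f=10]; closed=[(3,6), (4,6), (5,6)]

step 1: expand (4,6) (f=8, h=7) → closed; open now [(3,6) g=2 f=8, (4,5) g=2 f=8, (5,5) g=1 f=8, (6,6) g=1 f=10]
step 2: expand (3,6) (f=8, h=6) → closed; open now [(2,6) g=3 f=8, (3,5) g=3 f=8, (4,5) g=2 f=8, (5,5) g=1 f=8, (6,6) g=1 f=10]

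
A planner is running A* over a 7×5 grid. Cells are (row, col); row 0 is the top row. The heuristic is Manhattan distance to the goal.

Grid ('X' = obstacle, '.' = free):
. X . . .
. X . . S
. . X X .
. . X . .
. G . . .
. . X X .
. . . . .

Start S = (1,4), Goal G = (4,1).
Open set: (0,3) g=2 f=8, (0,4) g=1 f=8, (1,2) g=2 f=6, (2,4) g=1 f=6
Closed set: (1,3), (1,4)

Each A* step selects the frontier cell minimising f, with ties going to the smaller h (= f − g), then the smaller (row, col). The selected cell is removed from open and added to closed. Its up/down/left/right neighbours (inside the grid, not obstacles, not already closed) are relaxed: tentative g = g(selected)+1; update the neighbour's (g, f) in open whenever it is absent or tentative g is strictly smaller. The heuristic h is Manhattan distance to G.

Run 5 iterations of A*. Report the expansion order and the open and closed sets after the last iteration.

step 1: expand (1,2) (f=6, h=4) → closed; open now [(0,2) g=3 f=8, (0,3) g=2 f=8, (0,4) g=1 f=8, (2,4) g=1 f=6]
step 2: expand (2,4) (f=6, h=5) → closed; open now [(0,2) g=3 f=8, (0,3) g=2 f=8, (0,4) g=1 f=8, (3,4) g=2 f=6]
step 3: expand (3,4) (f=6, h=4) → closed; open now [(0,2) g=3 f=8, (0,3) g=2 f=8, (0,4) g=1 f=8, (3,3) g=3 f=6, (4,4) g=3 f=6]
step 4: expand (3,3) (f=6, h=3) → closed; open now [(0,2) g=3 f=8, (0,3) g=2 f=8, (0,4) g=1 f=8, (4,3) g=4 f=6, (4,4) g=3 f=6]
step 5: expand (4,3) (f=6, h=2) → closed; open now [(0,2) g=3 f=8, (0,3) g=2 f=8, (0,4) g=1 f=8, (4,2) g=5 f=6, (4,4) g=3 f=6]

order=[(1,2) → (2,4) → (3,4) → (3,3) → (4,3)]; open=[(0,2) g=3 f=8, (0,3) g=2 f=8, (0,4) g=1 f=8, (4,2) g=5 f=6, (4,4) g=3 f=6]; closed=[(1,2), (1,3), (1,4), (2,4), (3,3), (3,4), (4,3)]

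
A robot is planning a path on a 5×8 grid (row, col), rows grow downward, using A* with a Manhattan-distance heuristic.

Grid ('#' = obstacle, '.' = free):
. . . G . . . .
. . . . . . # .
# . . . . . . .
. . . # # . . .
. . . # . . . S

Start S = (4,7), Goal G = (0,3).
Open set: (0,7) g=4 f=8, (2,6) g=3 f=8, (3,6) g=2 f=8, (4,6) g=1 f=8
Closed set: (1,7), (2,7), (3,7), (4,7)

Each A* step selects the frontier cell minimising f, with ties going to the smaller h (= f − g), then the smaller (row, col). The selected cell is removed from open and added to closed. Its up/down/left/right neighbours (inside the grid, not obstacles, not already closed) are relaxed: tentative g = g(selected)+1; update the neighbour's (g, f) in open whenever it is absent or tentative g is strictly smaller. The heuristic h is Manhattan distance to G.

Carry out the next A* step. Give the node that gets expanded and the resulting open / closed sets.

step 1: expand (0,7) (f=8, h=4) → closed; open now [(0,6) g=5 f=8, (2,6) g=3 f=8, (3,6) g=2 f=8, (4,6) g=1 f=8]

expanded=(0,7); open=[(0,6) g=5 f=8, (2,6) g=3 f=8, (3,6) g=2 f=8, (4,6) g=1 f=8]; closed=[(0,7), (1,7), (2,7), (3,7), (4,7)]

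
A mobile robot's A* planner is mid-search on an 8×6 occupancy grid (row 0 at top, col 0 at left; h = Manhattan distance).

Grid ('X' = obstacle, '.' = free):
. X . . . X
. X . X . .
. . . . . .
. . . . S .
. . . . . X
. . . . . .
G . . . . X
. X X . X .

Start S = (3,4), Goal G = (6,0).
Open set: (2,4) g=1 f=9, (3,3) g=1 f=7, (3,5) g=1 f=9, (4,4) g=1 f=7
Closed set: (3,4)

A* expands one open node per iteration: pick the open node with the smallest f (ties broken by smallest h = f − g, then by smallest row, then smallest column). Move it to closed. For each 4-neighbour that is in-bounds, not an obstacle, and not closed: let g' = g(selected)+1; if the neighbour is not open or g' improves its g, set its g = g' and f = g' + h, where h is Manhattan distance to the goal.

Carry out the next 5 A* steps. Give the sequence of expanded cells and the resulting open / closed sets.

order=[(3,3) → (3,2) → (3,1) → (3,0) → (4,0)]; open=[(2,0) g=5 f=9, (2,1) g=4 f=9, (2,2) g=3 f=9, (2,3) g=2 f=9, (2,4) g=1 f=9, (3,5) g=1 f=9, (4,1) g=4 f=7, (4,2) g=3 f=7, (4,3) g=2 f=7, (4,4) g=1 f=7, (5,0) g=6 f=7]; closed=[(3,0), (3,1), (3,2), (3,3), (3,4), (4,0)]

step 1: expand (3,3) (f=7, h=6) → closed; open now [(2,3) g=2 f=9, (2,4) g=1 f=9, (3,2) g=2 f=7, (3,5) g=1 f=9, (4,3) g=2 f=7, (4,4) g=1 f=7]
step 2: expand (3,2) (f=7, h=5) → closed; open now [(2,2) g=3 f=9, (2,3) g=2 f=9, (2,4) g=1 f=9, (3,1) g=3 f=7, (3,5) g=1 f=9, (4,2) g=3 f=7, (4,3) g=2 f=7, (4,4) g=1 f=7]
step 3: expand (3,1) (f=7, h=4) → closed; open now [(2,1) g=4 f=9, (2,2) g=3 f=9, (2,3) g=2 f=9, (2,4) g=1 f=9, (3,0) g=4 f=7, (3,5) g=1 f=9, (4,1) g=4 f=7, (4,2) g=3 f=7, (4,3) g=2 f=7, (4,4) g=1 f=7]
step 4: expand (3,0) (f=7, h=3) → closed; open now [(2,0) g=5 f=9, (2,1) g=4 f=9, (2,2) g=3 f=9, (2,3) g=2 f=9, (2,4) g=1 f=9, (3,5) g=1 f=9, (4,0) g=5 f=7, (4,1) g=4 f=7, (4,2) g=3 f=7, (4,3) g=2 f=7, (4,4) g=1 f=7]
step 5: expand (4,0) (f=7, h=2) → closed; open now [(2,0) g=5 f=9, (2,1) g=4 f=9, (2,2) g=3 f=9, (2,3) g=2 f=9, (2,4) g=1 f=9, (3,5) g=1 f=9, (4,1) g=4 f=7, (4,2) g=3 f=7, (4,3) g=2 f=7, (4,4) g=1 f=7, (5,0) g=6 f=7]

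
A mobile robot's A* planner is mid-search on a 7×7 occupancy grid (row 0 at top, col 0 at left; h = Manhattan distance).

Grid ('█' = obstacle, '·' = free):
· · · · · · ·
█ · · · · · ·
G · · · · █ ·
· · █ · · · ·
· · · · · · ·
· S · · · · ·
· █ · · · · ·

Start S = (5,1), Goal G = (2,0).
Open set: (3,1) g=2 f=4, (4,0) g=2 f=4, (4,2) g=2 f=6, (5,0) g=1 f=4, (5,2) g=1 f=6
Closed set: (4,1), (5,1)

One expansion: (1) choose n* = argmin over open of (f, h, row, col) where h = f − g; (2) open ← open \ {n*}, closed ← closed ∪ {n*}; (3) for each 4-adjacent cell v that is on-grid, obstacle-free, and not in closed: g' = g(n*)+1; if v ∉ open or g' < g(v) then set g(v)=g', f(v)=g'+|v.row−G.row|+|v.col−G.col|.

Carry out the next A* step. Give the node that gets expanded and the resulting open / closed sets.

step 1: expand (3,1) (f=4, h=2) → closed; open now [(2,1) g=3 f=4, (3,0) g=3 f=4, (4,0) g=2 f=4, (4,2) g=2 f=6, (5,0) g=1 f=4, (5,2) g=1 f=6]

expanded=(3,1); open=[(2,1) g=3 f=4, (3,0) g=3 f=4, (4,0) g=2 f=4, (4,2) g=2 f=6, (5,0) g=1 f=4, (5,2) g=1 f=6]; closed=[(3,1), (4,1), (5,1)]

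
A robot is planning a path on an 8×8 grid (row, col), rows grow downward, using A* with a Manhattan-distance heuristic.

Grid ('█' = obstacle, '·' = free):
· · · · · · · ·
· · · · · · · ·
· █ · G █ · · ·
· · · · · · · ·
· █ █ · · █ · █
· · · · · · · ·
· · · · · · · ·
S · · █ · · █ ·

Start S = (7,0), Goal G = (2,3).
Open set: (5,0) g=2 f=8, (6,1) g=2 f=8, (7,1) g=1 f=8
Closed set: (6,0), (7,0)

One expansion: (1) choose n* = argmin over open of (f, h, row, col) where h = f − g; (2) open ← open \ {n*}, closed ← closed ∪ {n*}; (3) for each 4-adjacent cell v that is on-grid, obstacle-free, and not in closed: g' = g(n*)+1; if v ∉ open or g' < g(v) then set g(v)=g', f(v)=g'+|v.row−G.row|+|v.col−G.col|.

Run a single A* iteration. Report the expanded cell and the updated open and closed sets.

step 1: expand (5,0) (f=8, h=6) → closed; open now [(4,0) g=3 f=8, (5,1) g=3 f=8, (6,1) g=2 f=8, (7,1) g=1 f=8]

expanded=(5,0); open=[(4,0) g=3 f=8, (5,1) g=3 f=8, (6,1) g=2 f=8, (7,1) g=1 f=8]; closed=[(5,0), (6,0), (7,0)]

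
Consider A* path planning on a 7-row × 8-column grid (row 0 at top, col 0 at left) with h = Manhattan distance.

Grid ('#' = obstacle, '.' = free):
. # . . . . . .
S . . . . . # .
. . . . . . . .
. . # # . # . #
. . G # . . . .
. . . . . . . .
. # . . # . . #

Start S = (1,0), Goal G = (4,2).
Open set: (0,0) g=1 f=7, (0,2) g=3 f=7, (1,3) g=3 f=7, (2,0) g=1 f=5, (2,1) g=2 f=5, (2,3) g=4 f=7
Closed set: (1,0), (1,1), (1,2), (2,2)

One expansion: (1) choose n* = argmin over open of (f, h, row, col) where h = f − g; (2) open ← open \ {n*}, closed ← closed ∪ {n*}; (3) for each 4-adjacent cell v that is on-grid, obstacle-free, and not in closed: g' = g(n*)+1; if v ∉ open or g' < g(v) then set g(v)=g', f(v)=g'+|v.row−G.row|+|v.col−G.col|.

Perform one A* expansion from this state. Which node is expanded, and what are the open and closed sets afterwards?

step 1: expand (2,1) (f=5, h=3) → closed; open now [(0,0) g=1 f=7, (0,2) g=3 f=7, (1,3) g=3 f=7, (2,0) g=1 f=5, (2,3) g=4 f=7, (3,1) g=3 f=5]

expanded=(2,1); open=[(0,0) g=1 f=7, (0,2) g=3 f=7, (1,3) g=3 f=7, (2,0) g=1 f=5, (2,3) g=4 f=7, (3,1) g=3 f=5]; closed=[(1,0), (1,1), (1,2), (2,1), (2,2)]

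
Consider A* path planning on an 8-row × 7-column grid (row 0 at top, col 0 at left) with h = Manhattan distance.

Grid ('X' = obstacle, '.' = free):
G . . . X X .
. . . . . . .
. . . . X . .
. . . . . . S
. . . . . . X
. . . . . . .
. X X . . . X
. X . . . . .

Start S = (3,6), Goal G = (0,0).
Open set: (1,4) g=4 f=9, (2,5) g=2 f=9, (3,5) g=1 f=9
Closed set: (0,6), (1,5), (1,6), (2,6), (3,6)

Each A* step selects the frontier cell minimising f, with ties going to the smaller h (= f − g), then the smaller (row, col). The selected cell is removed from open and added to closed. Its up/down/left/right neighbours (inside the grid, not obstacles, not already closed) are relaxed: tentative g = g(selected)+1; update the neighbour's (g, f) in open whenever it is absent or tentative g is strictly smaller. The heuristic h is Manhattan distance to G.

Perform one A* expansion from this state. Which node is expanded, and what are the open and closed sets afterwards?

step 1: expand (1,4) (f=9, h=5) → closed; open now [(1,3) g=5 f=9, (2,5) g=2 f=9, (3,5) g=1 f=9]

expanded=(1,4); open=[(1,3) g=5 f=9, (2,5) g=2 f=9, (3,5) g=1 f=9]; closed=[(0,6), (1,4), (1,5), (1,6), (2,6), (3,6)]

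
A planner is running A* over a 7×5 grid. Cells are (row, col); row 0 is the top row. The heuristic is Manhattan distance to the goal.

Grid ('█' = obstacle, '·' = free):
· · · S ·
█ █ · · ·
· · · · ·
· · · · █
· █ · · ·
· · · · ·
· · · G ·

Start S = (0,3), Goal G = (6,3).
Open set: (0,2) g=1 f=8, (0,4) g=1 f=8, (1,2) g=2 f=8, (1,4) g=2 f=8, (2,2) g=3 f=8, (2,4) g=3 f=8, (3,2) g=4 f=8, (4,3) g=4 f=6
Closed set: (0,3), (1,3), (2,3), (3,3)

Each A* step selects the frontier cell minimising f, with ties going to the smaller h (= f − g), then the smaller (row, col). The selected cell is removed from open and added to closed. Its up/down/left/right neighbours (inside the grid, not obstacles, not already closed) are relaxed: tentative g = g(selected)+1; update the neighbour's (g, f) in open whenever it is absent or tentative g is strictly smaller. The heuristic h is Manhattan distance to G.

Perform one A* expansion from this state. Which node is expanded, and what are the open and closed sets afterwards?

step 1: expand (4,3) (f=6, h=2) → closed; open now [(0,2) g=1 f=8, (0,4) g=1 f=8, (1,2) g=2 f=8, (1,4) g=2 f=8, (2,2) g=3 f=8, (2,4) g=3 f=8, (3,2) g=4 f=8, (4,2) g=5 f=8, (4,4) g=5 f=8, (5,3) g=5 f=6]

expanded=(4,3); open=[(0,2) g=1 f=8, (0,4) g=1 f=8, (1,2) g=2 f=8, (1,4) g=2 f=8, (2,2) g=3 f=8, (2,4) g=3 f=8, (3,2) g=4 f=8, (4,2) g=5 f=8, (4,4) g=5 f=8, (5,3) g=5 f=6]; closed=[(0,3), (1,3), (2,3), (3,3), (4,3)]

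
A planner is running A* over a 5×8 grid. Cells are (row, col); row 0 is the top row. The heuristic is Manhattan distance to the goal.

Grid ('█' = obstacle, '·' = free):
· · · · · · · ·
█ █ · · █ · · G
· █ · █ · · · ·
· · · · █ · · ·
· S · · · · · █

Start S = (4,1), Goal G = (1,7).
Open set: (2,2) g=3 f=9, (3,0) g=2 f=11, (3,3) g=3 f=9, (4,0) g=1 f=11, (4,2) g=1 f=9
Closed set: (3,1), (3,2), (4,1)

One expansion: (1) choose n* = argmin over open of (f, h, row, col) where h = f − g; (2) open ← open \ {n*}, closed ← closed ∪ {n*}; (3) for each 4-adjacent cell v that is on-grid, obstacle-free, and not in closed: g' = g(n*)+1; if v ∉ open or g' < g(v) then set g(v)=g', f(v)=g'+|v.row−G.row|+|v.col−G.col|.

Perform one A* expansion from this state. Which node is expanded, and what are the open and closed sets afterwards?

step 1: expand (2,2) (f=9, h=6) → closed; open now [(1,2) g=4 f=9, (3,0) g=2 f=11, (3,3) g=3 f=9, (4,0) g=1 f=11, (4,2) g=1 f=9]

expanded=(2,2); open=[(1,2) g=4 f=9, (3,0) g=2 f=11, (3,3) g=3 f=9, (4,0) g=1 f=11, (4,2) g=1 f=9]; closed=[(2,2), (3,1), (3,2), (4,1)]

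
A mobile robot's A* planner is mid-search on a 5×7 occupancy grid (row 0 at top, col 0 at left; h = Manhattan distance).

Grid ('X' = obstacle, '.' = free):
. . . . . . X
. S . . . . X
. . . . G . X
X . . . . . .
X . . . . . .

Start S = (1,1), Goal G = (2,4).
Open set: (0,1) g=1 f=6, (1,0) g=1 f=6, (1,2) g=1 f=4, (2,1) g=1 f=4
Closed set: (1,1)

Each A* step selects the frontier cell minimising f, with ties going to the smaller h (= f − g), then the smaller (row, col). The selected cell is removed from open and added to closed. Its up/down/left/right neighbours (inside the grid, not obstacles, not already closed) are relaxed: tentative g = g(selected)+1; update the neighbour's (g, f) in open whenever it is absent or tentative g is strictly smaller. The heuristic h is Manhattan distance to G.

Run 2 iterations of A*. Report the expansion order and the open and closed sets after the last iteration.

order=[(1,2) → (1,3)]; open=[(0,1) g=1 f=6, (0,2) g=2 f=6, (0,3) g=3 f=6, (1,0) g=1 f=6, (1,4) g=3 f=4, (2,1) g=1 f=4, (2,2) g=2 f=4, (2,3) g=3 f=4]; closed=[(1,1), (1,2), (1,3)]

step 1: expand (1,2) (f=4, h=3) → closed; open now [(0,1) g=1 f=6, (0,2) g=2 f=6, (1,0) g=1 f=6, (1,3) g=2 f=4, (2,1) g=1 f=4, (2,2) g=2 f=4]
step 2: expand (1,3) (f=4, h=2) → closed; open now [(0,1) g=1 f=6, (0,2) g=2 f=6, (0,3) g=3 f=6, (1,0) g=1 f=6, (1,4) g=3 f=4, (2,1) g=1 f=4, (2,2) g=2 f=4, (2,3) g=3 f=4]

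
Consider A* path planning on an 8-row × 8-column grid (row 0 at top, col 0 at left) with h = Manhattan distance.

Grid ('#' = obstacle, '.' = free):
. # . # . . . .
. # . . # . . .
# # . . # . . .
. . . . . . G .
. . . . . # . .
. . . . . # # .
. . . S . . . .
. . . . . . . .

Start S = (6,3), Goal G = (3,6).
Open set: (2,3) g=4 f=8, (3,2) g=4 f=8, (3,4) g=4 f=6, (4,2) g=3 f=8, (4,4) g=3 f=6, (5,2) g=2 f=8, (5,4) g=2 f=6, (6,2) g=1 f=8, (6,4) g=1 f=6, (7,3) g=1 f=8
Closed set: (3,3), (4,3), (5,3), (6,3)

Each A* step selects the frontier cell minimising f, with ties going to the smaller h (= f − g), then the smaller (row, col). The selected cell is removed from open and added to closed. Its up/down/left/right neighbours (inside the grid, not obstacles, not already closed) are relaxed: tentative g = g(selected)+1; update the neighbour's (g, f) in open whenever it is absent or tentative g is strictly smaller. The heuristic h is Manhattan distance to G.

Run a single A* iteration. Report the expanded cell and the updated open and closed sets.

step 1: expand (3,4) (f=6, h=2) → closed; open now [(2,3) g=4 f=8, (3,2) g=4 f=8, (3,5) g=5 f=6, (4,2) g=3 f=8, (4,4) g=3 f=6, (5,2) g=2 f=8, (5,4) g=2 f=6, (6,2) g=1 f=8, (6,4) g=1 f=6, (7,3) g=1 f=8]

expanded=(3,4); open=[(2,3) g=4 f=8, (3,2) g=4 f=8, (3,5) g=5 f=6, (4,2) g=3 f=8, (4,4) g=3 f=6, (5,2) g=2 f=8, (5,4) g=2 f=6, (6,2) g=1 f=8, (6,4) g=1 f=6, (7,3) g=1 f=8]; closed=[(3,3), (3,4), (4,3), (5,3), (6,3)]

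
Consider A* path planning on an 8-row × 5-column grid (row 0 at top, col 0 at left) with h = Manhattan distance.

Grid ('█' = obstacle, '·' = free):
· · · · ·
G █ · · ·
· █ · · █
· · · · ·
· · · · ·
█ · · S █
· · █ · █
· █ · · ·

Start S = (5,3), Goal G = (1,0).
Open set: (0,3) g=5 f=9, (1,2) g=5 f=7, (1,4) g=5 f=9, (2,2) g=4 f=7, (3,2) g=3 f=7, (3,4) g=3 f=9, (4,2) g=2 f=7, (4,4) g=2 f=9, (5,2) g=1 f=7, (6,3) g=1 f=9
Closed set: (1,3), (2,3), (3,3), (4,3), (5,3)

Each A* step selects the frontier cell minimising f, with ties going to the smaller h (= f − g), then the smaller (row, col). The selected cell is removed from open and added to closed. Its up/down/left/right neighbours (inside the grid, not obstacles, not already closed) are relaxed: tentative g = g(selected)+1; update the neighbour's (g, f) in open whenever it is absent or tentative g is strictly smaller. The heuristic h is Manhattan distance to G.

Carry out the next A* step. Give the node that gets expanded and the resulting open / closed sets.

expanded=(1,2); open=[(0,2) g=6 f=9, (0,3) g=5 f=9, (1,4) g=5 f=9, (2,2) g=4 f=7, (3,2) g=3 f=7, (3,4) g=3 f=9, (4,2) g=2 f=7, (4,4) g=2 f=9, (5,2) g=1 f=7, (6,3) g=1 f=9]; closed=[(1,2), (1,3), (2,3), (3,3), (4,3), (5,3)]

step 1: expand (1,2) (f=7, h=2) → closed; open now [(0,2) g=6 f=9, (0,3) g=5 f=9, (1,4) g=5 f=9, (2,2) g=4 f=7, (3,2) g=3 f=7, (3,4) g=3 f=9, (4,2) g=2 f=7, (4,4) g=2 f=9, (5,2) g=1 f=7, (6,3) g=1 f=9]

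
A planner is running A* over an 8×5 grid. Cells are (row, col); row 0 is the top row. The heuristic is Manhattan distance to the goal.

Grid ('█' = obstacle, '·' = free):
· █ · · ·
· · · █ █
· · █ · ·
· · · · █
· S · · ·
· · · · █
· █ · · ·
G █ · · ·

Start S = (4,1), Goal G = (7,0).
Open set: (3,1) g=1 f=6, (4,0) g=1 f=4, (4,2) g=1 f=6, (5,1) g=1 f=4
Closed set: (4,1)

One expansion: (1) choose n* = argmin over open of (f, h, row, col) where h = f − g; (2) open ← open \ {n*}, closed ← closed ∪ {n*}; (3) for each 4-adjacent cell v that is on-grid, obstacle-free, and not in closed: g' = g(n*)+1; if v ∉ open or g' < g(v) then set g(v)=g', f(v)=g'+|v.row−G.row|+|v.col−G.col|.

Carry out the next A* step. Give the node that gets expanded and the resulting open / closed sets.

expanded=(4,0); open=[(3,0) g=2 f=6, (3,1) g=1 f=6, (4,2) g=1 f=6, (5,0) g=2 f=4, (5,1) g=1 f=4]; closed=[(4,0), (4,1)]

step 1: expand (4,0) (f=4, h=3) → closed; open now [(3,0) g=2 f=6, (3,1) g=1 f=6, (4,2) g=1 f=6, (5,0) g=2 f=4, (5,1) g=1 f=4]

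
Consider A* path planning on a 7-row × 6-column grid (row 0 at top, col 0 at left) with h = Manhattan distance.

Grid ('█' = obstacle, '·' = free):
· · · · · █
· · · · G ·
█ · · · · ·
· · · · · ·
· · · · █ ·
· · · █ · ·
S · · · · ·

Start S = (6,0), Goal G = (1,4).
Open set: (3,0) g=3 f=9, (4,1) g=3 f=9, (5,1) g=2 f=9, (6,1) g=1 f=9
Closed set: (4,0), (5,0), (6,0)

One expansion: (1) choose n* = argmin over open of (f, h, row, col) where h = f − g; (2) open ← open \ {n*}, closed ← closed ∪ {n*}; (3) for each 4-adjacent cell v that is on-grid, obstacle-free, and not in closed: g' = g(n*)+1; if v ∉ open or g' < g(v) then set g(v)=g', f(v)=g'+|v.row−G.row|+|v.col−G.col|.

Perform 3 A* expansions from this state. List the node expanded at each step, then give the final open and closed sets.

step 1: expand (3,0) (f=9, h=6) → closed; open now [(3,1) g=4 f=9, (4,1) g=3 f=9, (5,1) g=2 f=9, (6,1) g=1 f=9]
step 2: expand (3,1) (f=9, h=5) → closed; open now [(2,1) g=5 f=9, (3,2) g=5 f=9, (4,1) g=3 f=9, (5,1) g=2 f=9, (6,1) g=1 f=9]
step 3: expand (2,1) (f=9, h=4) → closed; open now [(1,1) g=6 f=9, (2,2) g=6 f=9, (3,2) g=5 f=9, (4,1) g=3 f=9, (5,1) g=2 f=9, (6,1) g=1 f=9]

order=[(3,0) → (3,1) → (2,1)]; open=[(1,1) g=6 f=9, (2,2) g=6 f=9, (3,2) g=5 f=9, (4,1) g=3 f=9, (5,1) g=2 f=9, (6,1) g=1 f=9]; closed=[(2,1), (3,0), (3,1), (4,0), (5,0), (6,0)]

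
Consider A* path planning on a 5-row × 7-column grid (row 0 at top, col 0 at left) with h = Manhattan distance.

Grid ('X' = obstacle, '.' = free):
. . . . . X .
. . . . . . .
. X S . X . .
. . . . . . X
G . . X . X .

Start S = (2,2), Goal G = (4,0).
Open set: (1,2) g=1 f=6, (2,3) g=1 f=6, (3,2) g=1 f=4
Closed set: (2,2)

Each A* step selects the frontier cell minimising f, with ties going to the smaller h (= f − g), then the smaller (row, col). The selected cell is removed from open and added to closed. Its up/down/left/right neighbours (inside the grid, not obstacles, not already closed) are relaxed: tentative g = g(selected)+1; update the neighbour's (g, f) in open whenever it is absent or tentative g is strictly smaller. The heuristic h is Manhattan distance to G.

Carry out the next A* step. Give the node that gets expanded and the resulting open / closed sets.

step 1: expand (3,2) (f=4, h=3) → closed; open now [(1,2) g=1 f=6, (2,3) g=1 f=6, (3,1) g=2 f=4, (3,3) g=2 f=6, (4,2) g=2 f=4]

expanded=(3,2); open=[(1,2) g=1 f=6, (2,3) g=1 f=6, (3,1) g=2 f=4, (3,3) g=2 f=6, (4,2) g=2 f=4]; closed=[(2,2), (3,2)]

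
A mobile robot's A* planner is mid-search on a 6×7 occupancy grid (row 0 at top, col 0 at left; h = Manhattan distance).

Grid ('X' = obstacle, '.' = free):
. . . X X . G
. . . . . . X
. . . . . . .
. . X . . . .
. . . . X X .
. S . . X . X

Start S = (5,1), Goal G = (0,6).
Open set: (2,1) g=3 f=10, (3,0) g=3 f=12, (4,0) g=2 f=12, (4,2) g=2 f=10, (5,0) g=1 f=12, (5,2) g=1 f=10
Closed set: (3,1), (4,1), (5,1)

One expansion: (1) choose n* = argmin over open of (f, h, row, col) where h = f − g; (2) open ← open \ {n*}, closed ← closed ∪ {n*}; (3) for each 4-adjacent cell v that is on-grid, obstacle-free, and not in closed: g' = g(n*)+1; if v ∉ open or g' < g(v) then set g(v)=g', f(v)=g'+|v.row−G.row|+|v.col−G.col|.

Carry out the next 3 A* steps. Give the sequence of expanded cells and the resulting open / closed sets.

order=[(2,1) → (1,1) → (0,1)]; open=[(0,0) g=6 f=12, (0,2) g=6 f=10, (1,0) g=5 f=12, (1,2) g=5 f=10, (2,0) g=4 f=12, (2,2) g=4 f=10, (3,0) g=3 f=12, (4,0) g=2 f=12, (4,2) g=2 f=10, (5,0) g=1 f=12, (5,2) g=1 f=10]; closed=[(0,1), (1,1), (2,1), (3,1), (4,1), (5,1)]

step 1: expand (2,1) (f=10, h=7) → closed; open now [(1,1) g=4 f=10, (2,0) g=4 f=12, (2,2) g=4 f=10, (3,0) g=3 f=12, (4,0) g=2 f=12, (4,2) g=2 f=10, (5,0) g=1 f=12, (5,2) g=1 f=10]
step 2: expand (1,1) (f=10, h=6) → closed; open now [(0,1) g=5 f=10, (1,0) g=5 f=12, (1,2) g=5 f=10, (2,0) g=4 f=12, (2,2) g=4 f=10, (3,0) g=3 f=12, (4,0) g=2 f=12, (4,2) g=2 f=10, (5,0) g=1 f=12, (5,2) g=1 f=10]
step 3: expand (0,1) (f=10, h=5) → closed; open now [(0,0) g=6 f=12, (0,2) g=6 f=10, (1,0) g=5 f=12, (1,2) g=5 f=10, (2,0) g=4 f=12, (2,2) g=4 f=10, (3,0) g=3 f=12, (4,0) g=2 f=12, (4,2) g=2 f=10, (5,0) g=1 f=12, (5,2) g=1 f=10]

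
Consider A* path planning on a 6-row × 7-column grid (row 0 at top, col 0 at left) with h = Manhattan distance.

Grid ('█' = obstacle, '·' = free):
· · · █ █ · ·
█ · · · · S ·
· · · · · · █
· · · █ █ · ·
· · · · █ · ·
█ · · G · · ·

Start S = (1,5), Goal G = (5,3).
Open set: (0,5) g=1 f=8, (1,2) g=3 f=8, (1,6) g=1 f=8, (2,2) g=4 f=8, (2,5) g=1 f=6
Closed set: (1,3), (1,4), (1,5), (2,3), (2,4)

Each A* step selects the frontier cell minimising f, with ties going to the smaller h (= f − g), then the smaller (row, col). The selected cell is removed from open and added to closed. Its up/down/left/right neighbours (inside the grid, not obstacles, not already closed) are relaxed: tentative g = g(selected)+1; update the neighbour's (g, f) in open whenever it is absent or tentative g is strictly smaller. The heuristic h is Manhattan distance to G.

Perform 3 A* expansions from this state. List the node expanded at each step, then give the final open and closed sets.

step 1: expand (2,5) (f=6, h=5) → closed; open now [(0,5) g=1 f=8, (1,2) g=3 f=8, (1,6) g=1 f=8, (2,2) g=4 f=8, (3,5) g=2 f=6]
step 2: expand (3,5) (f=6, h=4) → closed; open now [(0,5) g=1 f=8, (1,2) g=3 f=8, (1,6) g=1 f=8, (2,2) g=4 f=8, (3,6) g=3 f=8, (4,5) g=3 f=6]
step 3: expand (4,5) (f=6, h=3) → closed; open now [(0,5) g=1 f=8, (1,2) g=3 f=8, (1,6) g=1 f=8, (2,2) g=4 f=8, (3,6) g=3 f=8, (4,6) g=4 f=8, (5,5) g=4 f=6]

order=[(2,5) → (3,5) → (4,5)]; open=[(0,5) g=1 f=8, (1,2) g=3 f=8, (1,6) g=1 f=8, (2,2) g=4 f=8, (3,6) g=3 f=8, (4,6) g=4 f=8, (5,5) g=4 f=6]; closed=[(1,3), (1,4), (1,5), (2,3), (2,4), (2,5), (3,5), (4,5)]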